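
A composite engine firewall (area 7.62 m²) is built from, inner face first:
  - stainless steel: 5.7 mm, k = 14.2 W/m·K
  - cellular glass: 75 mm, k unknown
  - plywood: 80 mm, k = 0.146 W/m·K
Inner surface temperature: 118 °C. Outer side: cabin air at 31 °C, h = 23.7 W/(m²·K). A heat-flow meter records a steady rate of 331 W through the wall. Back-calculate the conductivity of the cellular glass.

Treating each layer as a thermal resistance in series:
R_stainless steel = L/(kA) = 0.0057/(14.2×7.62) = 5.268×10^-5 K/W
R_plywood = L/(kA) = 0.08/(0.146×7.62) = 0.07191 K/W
R_outer film = 1/(h_o·A) = 1/(23.7×7.62) = 0.005537 K/W
Sum of known resistances R_other = 0.0775 K/W
Total R = ΔT/Q = 87/331 = 0.2628 K/W
R_cellular glass = R_total − R_other = 0.1853 K/W
k = L/(R·A) = 0.075/(0.1853×7.62)

k ≈ 0.0531 W/(m·K)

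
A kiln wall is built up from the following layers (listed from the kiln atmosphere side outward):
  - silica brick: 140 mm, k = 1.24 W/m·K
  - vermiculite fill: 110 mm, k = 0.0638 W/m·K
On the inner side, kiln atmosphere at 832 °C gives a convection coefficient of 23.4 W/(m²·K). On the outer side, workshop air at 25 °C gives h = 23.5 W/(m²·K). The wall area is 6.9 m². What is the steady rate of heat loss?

Series thermal resistances:
R_inner film = 1/(h_i·A) = 1/(23.4×6.9) = 0.006193 K/W
R_silica brick = L/(kA) = 0.14/(1.24×6.9) = 0.01636 K/W
R_vermiculite fill = L/(kA) = 0.11/(0.0638×6.9) = 0.2499 K/W
R_outer film = 1/(h_o·A) = 1/(23.5×6.9) = 0.006167 K/W
R_total = 0.2786 K/W
Q = ΔT / R_total = 807 / 0.2786

Q ≈ 2900 W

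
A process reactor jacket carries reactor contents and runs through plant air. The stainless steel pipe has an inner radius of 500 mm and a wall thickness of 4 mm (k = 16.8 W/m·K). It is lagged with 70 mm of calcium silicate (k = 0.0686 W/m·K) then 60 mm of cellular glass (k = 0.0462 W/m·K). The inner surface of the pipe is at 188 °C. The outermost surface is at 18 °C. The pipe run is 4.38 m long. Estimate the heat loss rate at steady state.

Per-layer cylindrical resistances, series-summed:
R_stainless steel pipe wall = ln(504/500)/(2π×16.8×4.38) = 1.723×10^-5 K/W
R_calcium silicate = ln(574/504)/(2π×0.0686×4.38) = 0.06889 K/W
R_cellular glass = ln(634/574)/(2π×0.0462×4.38) = 0.07819 K/W
R_total = 0.1471 K/W
Q = ΔT/R_total = 170/0.1471

Q ≈ 1160 W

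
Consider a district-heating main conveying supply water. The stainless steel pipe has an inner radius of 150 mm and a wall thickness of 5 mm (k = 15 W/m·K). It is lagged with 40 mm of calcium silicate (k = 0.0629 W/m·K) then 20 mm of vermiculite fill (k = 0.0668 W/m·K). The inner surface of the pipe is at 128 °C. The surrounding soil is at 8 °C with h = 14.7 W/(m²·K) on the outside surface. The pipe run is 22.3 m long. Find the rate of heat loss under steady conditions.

Q ≈ 3100 W

Treating each annulus and film as a series resistance:
R_stainless steel pipe wall = ln(155/150)/(2π×15×22.3) = 1.56×10^-5 K/W
R_calcium silicate = ln(195/155)/(2π×0.0629×22.3) = 0.02605 K/W
R_vermiculite fill = ln(215/195)/(2π×0.0668×22.3) = 0.01043 K/W
R_outer film = 1/(h_o·2πr_oL) = 1/(14.7×2π×0.215×22.3) = 0.002258 K/W
R_total = 0.03875 K/W
Q = ΔT/R_total = 120/0.03875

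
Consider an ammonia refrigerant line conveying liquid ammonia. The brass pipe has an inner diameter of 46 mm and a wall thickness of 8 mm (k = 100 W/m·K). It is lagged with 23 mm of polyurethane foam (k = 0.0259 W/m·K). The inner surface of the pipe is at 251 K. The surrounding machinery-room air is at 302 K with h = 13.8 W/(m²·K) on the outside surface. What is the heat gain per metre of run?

q′ ≈ 14.1 W/m

Treating each annulus and film as a series resistance:
R_brass pipe wall = ln(31/23)/(2π×100×1) = 4.751×10^-4 K/W
R_polyurethane foam = ln(54/31)/(2π×0.0259×1) = 3.41 K/W
R_outer film = 1/(h_o·2πr_oL) = 1/(13.8×2π×0.054×1) = 0.2136 K/W
R_total = 3.624 K/W
Q = ΔT/R_total = 51/3.624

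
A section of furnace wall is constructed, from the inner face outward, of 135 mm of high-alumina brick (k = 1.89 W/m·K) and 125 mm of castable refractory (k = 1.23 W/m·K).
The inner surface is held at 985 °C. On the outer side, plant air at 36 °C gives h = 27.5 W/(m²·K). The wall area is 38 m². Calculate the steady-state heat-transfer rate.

Thermal resistances in series:
R_high-alumina brick = L/(kA) = 0.135/(1.89×38) = 0.00188 K/W
R_castable refractory = L/(kA) = 0.125/(1.23×38) = 0.002674 K/W
R_outer film = 1/(h_o·A) = 1/(27.5×38) = 9.569×10^-4 K/W
R_total = 0.005511 K/W
Q = ΔT / R_total = 949 / 0.005511

Q ≈ 172000 W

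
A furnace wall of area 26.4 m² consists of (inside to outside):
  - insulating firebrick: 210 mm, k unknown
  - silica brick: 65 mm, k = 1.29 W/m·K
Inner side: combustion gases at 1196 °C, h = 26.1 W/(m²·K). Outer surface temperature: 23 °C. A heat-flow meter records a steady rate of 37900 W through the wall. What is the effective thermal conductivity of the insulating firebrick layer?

Using the resistance-network approach (series):
R_inner film = 1/(h_i·A) = 1/(26.1×26.4) = 0.001451 K/W
R_silica brick = L/(kA) = 0.065/(1.29×26.4) = 0.001909 K/W
Sum of known resistances R_other = 0.00336 K/W
Total R = ΔT/Q = 1173/37900 = 0.03095 K/W
R_insulating firebrick = R_total − R_other = 0.02759 K/W
k = L/(R·A) = 0.21/(0.02759×26.4)

k ≈ 0.288 W/(m·K)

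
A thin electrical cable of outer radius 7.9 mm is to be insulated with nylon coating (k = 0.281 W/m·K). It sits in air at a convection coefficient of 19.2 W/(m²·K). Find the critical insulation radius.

r_cr ≈ 14.6 mm

For a cylinder r_cr = k/h = 0.281/19.2
r_cr = 14.6 mm; since the bare radius (7.9 mm) is below r_cr, adding a thin layer of insulation will *increase* heat loss.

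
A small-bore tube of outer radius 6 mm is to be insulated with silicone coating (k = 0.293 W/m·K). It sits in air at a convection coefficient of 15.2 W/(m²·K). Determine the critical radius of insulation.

For a cylinder r_cr = k/h = 0.293/15.2
r_cr = 19.3 mm; since the bare radius (6 mm) is below r_cr, adding a thin layer of insulation will *increase* heat loss.

r_cr ≈ 19.3 mm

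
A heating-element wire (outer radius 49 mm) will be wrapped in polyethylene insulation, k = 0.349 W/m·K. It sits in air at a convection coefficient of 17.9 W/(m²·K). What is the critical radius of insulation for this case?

For a cylinder r_cr = k/h = 0.349/17.9
r_cr = 19.5 mm; since the bare radius (49 mm) is above r_cr, any added insulation will reduce heat loss.

r_cr ≈ 19.5 mm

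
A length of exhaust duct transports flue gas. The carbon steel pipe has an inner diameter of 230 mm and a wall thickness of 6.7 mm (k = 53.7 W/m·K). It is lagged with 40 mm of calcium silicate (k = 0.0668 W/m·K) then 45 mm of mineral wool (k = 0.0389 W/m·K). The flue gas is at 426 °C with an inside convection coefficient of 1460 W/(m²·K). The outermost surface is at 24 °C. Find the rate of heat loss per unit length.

For a radial system each layer contributes R = ln(r_out/r_in)/(2πkL); films add R = 1/(hA).
R_inner film = 1/(h_i·2πr₁L) = 1/(1460×2π×0.115×1) = 9.479×10^-4 K/W
R_carbon steel pipe wall = ln(121.7/115)/(2π×53.7×1) = 1.678×10^-4 K/W
R_calcium silicate = ln(161.7/121.7)/(2π×0.0668×1) = 0.6771 K/W
R_mineral wool = ln(206.7/161.7)/(2π×0.0389×1) = 1.005 K/W
R_total = 1.683 K/W
Q = ΔT/R_total = 402/1.683

q′ ≈ 239 W/m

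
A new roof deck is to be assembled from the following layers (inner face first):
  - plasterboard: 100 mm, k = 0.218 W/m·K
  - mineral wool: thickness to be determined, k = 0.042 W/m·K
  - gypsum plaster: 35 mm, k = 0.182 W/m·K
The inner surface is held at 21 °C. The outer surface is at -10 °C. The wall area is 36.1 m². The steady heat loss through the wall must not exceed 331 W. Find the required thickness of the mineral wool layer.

Using the resistance-network approach (series):
R_plasterboard = L/(kA) = 0.1/(0.218×36.1) = 0.01271 K/W
R_gypsum plaster = L/(kA) = 0.035/(0.182×36.1) = 0.005327 K/W
Sum of the known resistances R_other = 0.01803 K/W
Required total resistance R_tot = ΔT/Q_allow = 31/331 = 0.09366 K/W
R_mineral wool = R_tot − R_other = 0.07562 K/W
L = R·k·A = 0.07562×0.042×36.1

L ≈ 115 mm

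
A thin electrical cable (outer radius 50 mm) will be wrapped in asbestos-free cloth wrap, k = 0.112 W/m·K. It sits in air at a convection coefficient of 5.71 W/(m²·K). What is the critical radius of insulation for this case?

r_cr ≈ 19.6 mm

For a cylinder r_cr = k/h = 0.112/5.71
r_cr = 19.6 mm; since the bare radius (50 mm) is above r_cr, any added insulation will reduce heat loss.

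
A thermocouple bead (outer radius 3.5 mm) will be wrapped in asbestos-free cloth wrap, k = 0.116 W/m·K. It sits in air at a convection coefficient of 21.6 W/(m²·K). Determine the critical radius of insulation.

For a sphere r_cr = 2k/h = 2×0.116/21.6
r_cr = 10.7 mm; since the bare radius (3.5 mm) is below r_cr, adding a thin layer of insulation will *increase* heat loss.

r_cr ≈ 10.7 mm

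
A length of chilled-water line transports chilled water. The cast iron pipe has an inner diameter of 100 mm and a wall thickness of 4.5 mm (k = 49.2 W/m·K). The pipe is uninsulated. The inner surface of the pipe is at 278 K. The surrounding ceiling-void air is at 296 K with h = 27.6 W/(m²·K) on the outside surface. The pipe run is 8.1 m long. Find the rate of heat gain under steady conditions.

Radial resistances (cylindrical: R_cond = ln(r_o/r_i)/(2πkL), R_conv = 1/(h·2πrL)):
R_cast iron pipe wall = ln(54.5/50)/(2π×49.2×8.1) = 3.442×10^-5 K/W
R_outer film = 1/(h_o·2πr_oL) = 1/(27.6×2π×0.0545×8.1) = 0.01306 K/W
R_total = 0.0131 K/W
Q = ΔT/R_total = 18/0.0131

Q ≈ 1370 W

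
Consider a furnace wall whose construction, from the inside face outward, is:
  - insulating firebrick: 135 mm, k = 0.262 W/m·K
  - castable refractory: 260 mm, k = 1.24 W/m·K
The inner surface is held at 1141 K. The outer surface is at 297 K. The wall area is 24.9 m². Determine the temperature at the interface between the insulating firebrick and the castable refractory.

T ≈ 541 K

Thermal resistances in series:
R_insulating firebrick = L/(kA) = 0.135/(0.262×24.9) = 0.02069 K/W
R_castable refractory = L/(kA) = 0.26/(1.24×24.9) = 0.008421 K/W
R_total = 0.02911 K/W;  Q = ΔT/R_total = 844/0.02911 = 28990 W
T_interface = T_inner − Q·ΣR(inner→interface) = 1141 − 29000×0.02069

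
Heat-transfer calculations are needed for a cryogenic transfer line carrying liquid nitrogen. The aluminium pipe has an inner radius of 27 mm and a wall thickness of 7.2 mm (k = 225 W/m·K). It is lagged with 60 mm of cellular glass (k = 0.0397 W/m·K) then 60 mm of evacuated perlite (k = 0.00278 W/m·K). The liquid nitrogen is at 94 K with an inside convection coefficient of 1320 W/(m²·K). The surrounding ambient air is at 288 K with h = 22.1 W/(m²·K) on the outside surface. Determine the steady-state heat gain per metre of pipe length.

Per-layer cylindrical resistances, series-summed:
R_inner film = 1/(h_i·2πr₁L) = 1/(1320×2π×0.027×1) = 0.004466 K/W
R_aluminium pipe wall = ln(34.2/27)/(2π×225×1) = 1.672×10^-4 K/W
R_cellular glass = ln(94.2/34.2)/(2π×0.0397×1) = 4.062 K/W
R_evacuated perlite = ln(154.2/94.2)/(2π×0.00278×1) = 28.21 K/W
R_outer film = 1/(h_o·2πr_oL) = 1/(22.1×2π×0.1542×1) = 0.0467 K/W
R_total = 32.33 K/W
Q = ΔT/R_total = 194/32.33

q′ ≈ 6 W/m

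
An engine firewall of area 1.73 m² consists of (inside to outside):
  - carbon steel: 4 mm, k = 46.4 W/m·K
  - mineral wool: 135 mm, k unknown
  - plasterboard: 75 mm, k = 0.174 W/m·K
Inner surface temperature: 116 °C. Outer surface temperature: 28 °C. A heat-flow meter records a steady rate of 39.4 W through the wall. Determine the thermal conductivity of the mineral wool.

k ≈ 0.0393 W/(m·K)

Treating each layer as a thermal resistance in series:
R_carbon steel = L/(kA) = 0.004/(46.4×1.73) = 4.983×10^-5 K/W
R_plasterboard = L/(kA) = 0.075/(0.174×1.73) = 0.2492 K/W
Sum of known resistances R_other = 0.2492 K/W
Total R = ΔT/Q = 88/39.4 = 2.234 K/W
R_mineral wool = R_total − R_other = 1.984 K/W
k = L/(R·A) = 0.135/(1.984×1.73)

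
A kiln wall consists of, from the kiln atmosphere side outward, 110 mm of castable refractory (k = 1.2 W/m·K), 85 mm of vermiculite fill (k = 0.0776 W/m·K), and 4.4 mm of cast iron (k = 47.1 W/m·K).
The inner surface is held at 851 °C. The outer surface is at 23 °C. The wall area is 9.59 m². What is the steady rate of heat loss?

Q ≈ 6690 W

Model the wall as resistances in series:
R_castable refractory = L/(kA) = 0.11/(1.2×9.59) = 0.009559 K/W
R_vermiculite fill = L/(kA) = 0.085/(0.0776×9.59) = 0.1142 K/W
R_cast iron = L/(kA) = 0.0044/(47.1×9.59) = 9.741×10^-6 K/W
R_total = 0.1238 K/W
Q = ΔT / R_total = 828 / 0.1238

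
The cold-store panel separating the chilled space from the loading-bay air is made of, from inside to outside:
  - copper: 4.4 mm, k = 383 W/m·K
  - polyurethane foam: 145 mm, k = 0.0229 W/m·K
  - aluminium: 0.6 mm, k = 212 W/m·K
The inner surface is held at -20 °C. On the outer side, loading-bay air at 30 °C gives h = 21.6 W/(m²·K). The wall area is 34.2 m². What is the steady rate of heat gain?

Thermal resistances in series:
R_copper = L/(kA) = 0.0044/(383×34.2) = 3.359×10^-7 K/W
R_polyurethane foam = L/(kA) = 0.145/(0.0229×34.2) = 0.1851 K/W
R_aluminium = L/(kA) = 0.0006/(212×34.2) = 8.275×10^-8 K/W
R_outer film = 1/(h_o·A) = 1/(21.6×34.2) = 0.001354 K/W
R_total = 0.1865 K/W
Q = ΔT / R_total = 50 / 0.1865

Q ≈ 268 W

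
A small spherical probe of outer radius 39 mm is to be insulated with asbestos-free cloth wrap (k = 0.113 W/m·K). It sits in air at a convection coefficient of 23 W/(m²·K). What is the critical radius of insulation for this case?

r_cr ≈ 9.83 mm

For a sphere r_cr = 2k/h = 2×0.113/23
r_cr = 9.83 mm; since the bare radius (39 mm) is above r_cr, any added insulation will reduce heat loss.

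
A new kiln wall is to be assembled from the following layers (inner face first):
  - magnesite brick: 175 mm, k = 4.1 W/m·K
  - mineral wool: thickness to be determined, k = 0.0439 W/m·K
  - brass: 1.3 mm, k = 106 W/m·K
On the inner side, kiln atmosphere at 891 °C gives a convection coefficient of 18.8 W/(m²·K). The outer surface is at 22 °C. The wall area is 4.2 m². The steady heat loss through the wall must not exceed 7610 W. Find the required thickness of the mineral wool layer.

L ≈ 16.8 mm

Treating each layer as a thermal resistance in series:
R_inner film = 1/(h_i·A) = 1/(18.8×4.2) = 0.01266 K/W
R_magnesite brick = L/(kA) = 0.175/(4.1×4.2) = 0.01016 K/W
R_brass = L/(kA) = 0.0013/(106×4.2) = 2.92×10^-6 K/W
Sum of the known resistances R_other = 0.02283 K/W
Required total resistance R_tot = ΔT/Q_allow = 869/7610 = 0.1142 K/W
R_mineral wool = R_tot − R_other = 0.09136 K/W
L = R·k·A = 0.09136×0.0439×4.2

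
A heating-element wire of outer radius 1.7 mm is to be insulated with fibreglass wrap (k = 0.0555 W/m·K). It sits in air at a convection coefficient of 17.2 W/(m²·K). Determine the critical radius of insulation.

For a cylinder r_cr = k/h = 0.0555/17.2
r_cr = 3.23 mm; since the bare radius (1.7 mm) is below r_cr, adding a thin layer of insulation will *increase* heat loss.

r_cr ≈ 3.23 mm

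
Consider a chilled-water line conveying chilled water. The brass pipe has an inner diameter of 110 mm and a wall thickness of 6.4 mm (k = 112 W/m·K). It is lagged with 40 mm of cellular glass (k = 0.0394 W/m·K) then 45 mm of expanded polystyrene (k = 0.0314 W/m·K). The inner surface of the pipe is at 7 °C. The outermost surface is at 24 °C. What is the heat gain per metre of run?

Per-layer cylindrical resistances, series-summed:
R_brass pipe wall = ln(61.4/55)/(2π×112×1) = 1.564×10^-4 K/W
R_cellular glass = ln(101.4/61.4)/(2π×0.0394×1) = 2.026 K/W
R_expanded polystyrene = ln(146.4/101.4)/(2π×0.0314×1) = 1.862 K/W
R_total = 3.888 K/W
Q = ΔT/R_total = 17/3.888

q′ ≈ 4.37 W/m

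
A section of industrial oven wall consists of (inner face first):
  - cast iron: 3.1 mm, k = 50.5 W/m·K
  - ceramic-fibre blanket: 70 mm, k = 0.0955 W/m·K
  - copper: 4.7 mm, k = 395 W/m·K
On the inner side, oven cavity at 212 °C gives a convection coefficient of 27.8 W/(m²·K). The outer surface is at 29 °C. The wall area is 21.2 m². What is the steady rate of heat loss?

Q ≈ 5040 W

Series thermal resistances:
R_inner film = 1/(h_i·A) = 1/(27.8×21.2) = 0.001697 K/W
R_cast iron = L/(kA) = 0.0031/(50.5×21.2) = 2.896×10^-6 K/W
R_ceramic-fibre blanket = L/(kA) = 0.07/(0.0955×21.2) = 0.03457 K/W
R_copper = L/(kA) = 0.0047/(395×21.2) = 5.613×10^-7 K/W
R_total = 0.03627 K/W
Q = ΔT / R_total = 183 / 0.03627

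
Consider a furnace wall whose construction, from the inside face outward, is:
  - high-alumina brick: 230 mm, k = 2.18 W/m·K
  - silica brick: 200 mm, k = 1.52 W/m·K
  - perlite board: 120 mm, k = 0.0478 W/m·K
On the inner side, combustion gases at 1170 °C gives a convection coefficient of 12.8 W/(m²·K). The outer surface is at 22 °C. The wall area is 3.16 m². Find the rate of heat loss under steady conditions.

Q ≈ 1280 W

Model the wall as resistances in series:
R_inner film = 1/(h_i·A) = 1/(12.8×3.16) = 0.02472 K/W
R_high-alumina brick = L/(kA) = 0.23/(2.18×3.16) = 0.03339 K/W
R_silica brick = L/(kA) = 0.2/(1.52×3.16) = 0.04164 K/W
R_perlite board = L/(kA) = 0.12/(0.0478×3.16) = 0.7944 K/W
R_total = 0.8942 K/W
Q = ΔT / R_total = 1148 / 0.8942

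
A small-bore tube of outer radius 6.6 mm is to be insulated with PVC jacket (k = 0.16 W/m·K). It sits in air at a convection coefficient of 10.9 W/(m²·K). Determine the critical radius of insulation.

For a cylinder r_cr = k/h = 0.16/10.9
r_cr = 14.7 mm; since the bare radius (6.6 mm) is below r_cr, adding a thin layer of insulation will *increase* heat loss.

r_cr ≈ 14.7 mm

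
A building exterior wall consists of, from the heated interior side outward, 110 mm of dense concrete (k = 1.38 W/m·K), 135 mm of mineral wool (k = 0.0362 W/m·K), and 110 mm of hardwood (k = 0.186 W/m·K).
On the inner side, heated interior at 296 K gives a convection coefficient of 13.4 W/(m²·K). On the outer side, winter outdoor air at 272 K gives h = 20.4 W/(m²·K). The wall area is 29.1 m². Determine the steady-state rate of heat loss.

Thermal resistances in series:
R_inner film = 1/(h_i·A) = 1/(13.4×29.1) = 0.002564 K/W
R_dense concrete = L/(kA) = 0.11/(1.38×29.1) = 0.002739 K/W
R_mineral wool = L/(kA) = 0.135/(0.0362×29.1) = 0.1282 K/W
R_hardwood = L/(kA) = 0.11/(0.186×29.1) = 0.02032 K/W
R_outer film = 1/(h_o·A) = 1/(20.4×29.1) = 0.001685 K/W
R_total = 0.1555 K/W
Q = ΔT / R_total = 24 / 0.1555

Q ≈ 154 W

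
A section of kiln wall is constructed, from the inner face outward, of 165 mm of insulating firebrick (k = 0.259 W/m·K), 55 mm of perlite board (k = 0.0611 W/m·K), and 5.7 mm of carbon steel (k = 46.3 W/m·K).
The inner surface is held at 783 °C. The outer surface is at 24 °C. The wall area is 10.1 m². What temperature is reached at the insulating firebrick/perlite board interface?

Series thermal resistances:
R_insulating firebrick = L/(kA) = 0.165/(0.259×10.1) = 0.06308 K/W
R_perlite board = L/(kA) = 0.055/(0.0611×10.1) = 0.08913 K/W
R_carbon steel = L/(kA) = 0.0057/(46.3×10.1) = 1.219×10^-5 K/W
R_total = 0.1522 K/W;  Q = ΔT/R_total = 759/0.1522 = 4986 W
T_interface = T_inner − Q·ΣR(inner→interface) = 783 − 4990×0.06308

T ≈ 468 °C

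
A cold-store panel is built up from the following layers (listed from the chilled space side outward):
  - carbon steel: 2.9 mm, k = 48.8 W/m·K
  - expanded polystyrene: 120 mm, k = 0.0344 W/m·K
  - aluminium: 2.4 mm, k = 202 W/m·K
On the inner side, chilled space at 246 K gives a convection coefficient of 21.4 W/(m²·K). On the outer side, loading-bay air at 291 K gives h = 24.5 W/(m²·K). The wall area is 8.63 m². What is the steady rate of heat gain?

Q ≈ 109 W

Using the resistance-network approach (series):
R_inner film = 1/(h_i·A) = 1/(21.4×8.63) = 0.005415 K/W
R_carbon steel = L/(kA) = 0.0029/(48.8×8.63) = 6.886×10^-6 K/W
R_expanded polystyrene = L/(kA) = 0.12/(0.0344×8.63) = 0.4042 K/W
R_aluminium = L/(kA) = 0.0024/(202×8.63) = 1.377×10^-6 K/W
R_outer film = 1/(h_o·A) = 1/(24.5×8.63) = 0.00473 K/W
R_total = 0.4144 K/W
Q = ΔT / R_total = 45 / 0.4144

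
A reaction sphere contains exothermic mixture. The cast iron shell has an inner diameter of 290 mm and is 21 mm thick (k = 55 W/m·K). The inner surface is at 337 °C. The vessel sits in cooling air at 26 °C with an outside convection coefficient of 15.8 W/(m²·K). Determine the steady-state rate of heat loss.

Q ≈ 1690 W

For a spherical shell R = (1/r₁ − 1/r₂)/(4πk); film R = 1/(h·4πr²). In series:
R_cast iron shell = (1/0.145 − 1/0.166)/(4π×55) = 0.001262 K/W
R_outer film = 1/(h·4πr_o²) = 1/(15.8×4π×0.166²) = 0.1828 K/W
R_total = 0.184 K/W
Q = ΔT/R_total = 311/0.184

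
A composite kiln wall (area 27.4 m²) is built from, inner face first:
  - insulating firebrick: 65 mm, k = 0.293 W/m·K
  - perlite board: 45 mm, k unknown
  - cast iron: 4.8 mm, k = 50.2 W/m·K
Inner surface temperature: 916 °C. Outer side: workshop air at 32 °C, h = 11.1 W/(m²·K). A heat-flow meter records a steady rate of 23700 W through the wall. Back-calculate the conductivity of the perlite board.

k ≈ 0.0634 W/(m·K)

Treating each layer as a thermal resistance in series:
R_insulating firebrick = L/(kA) = 0.065/(0.293×27.4) = 0.008096 K/W
R_cast iron = L/(kA) = 0.0048/(50.2×27.4) = 3.49×10^-6 K/W
R_outer film = 1/(h_o·A) = 1/(11.1×27.4) = 0.003288 K/W
Sum of known resistances R_other = 0.01139 K/W
Total R = ΔT/Q = 884/23700 = 0.0373 K/W
R_perlite board = R_total − R_other = 0.02591 K/W
k = L/(R·A) = 0.045/(0.02591×27.4)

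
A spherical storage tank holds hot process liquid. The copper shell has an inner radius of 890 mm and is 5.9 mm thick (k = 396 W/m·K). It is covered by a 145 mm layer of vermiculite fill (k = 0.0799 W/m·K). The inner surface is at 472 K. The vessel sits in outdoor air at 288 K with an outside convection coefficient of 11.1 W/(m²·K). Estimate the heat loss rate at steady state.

Q ≈ 1140 W

For a spherical shell R = (1/r₁ − 1/r₂)/(4πk); film R = 1/(h·4πr²). In series:
R_copper shell = (1/0.89 − 1/0.8959)/(4π×396) = 1.487×10^-6 K/W
R_vermiculite fill = (1/0.8959 − 1/1.0409)/(4π×0.0799) = 0.1549 K/W
R_outer film = 1/(h·4πr_o²) = 1/(11.1×4π×1.0409²) = 0.006617 K/W
R_total = 0.1615 K/W
Q = ΔT/R_total = 184/0.1615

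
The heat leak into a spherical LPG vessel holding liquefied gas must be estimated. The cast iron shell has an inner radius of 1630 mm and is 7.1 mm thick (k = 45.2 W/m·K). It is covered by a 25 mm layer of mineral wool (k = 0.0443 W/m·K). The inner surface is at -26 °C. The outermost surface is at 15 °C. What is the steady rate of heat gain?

Q ≈ 2480 W

Radial (spherical) resistances in series:
R_cast iron shell = (1/1.63 − 1/1.6371)/(4π×45.2) = 4.684×10^-6 K/W
R_mineral wool = (1/1.6371 − 1/1.6621)/(4π×0.0443) = 0.0165 K/W
R_total = 0.01651 K/W
Q = ΔT/R_total = 41/0.01651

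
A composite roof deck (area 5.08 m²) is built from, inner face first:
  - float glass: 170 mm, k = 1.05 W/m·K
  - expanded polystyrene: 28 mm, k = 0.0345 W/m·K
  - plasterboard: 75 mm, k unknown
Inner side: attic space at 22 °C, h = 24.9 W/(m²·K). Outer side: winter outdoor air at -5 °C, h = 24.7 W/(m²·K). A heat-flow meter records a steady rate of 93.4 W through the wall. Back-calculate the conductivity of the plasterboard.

Model the wall as resistances in series:
R_inner film = 1/(h_i·A) = 1/(24.9×5.08) = 0.007906 K/W
R_float glass = L/(kA) = 0.17/(1.05×5.08) = 0.03187 K/W
R_expanded polystyrene = L/(kA) = 0.028/(0.0345×5.08) = 0.1598 K/W
R_outer film = 1/(h_o·A) = 1/(24.7×5.08) = 0.00797 K/W
Sum of known resistances R_other = 0.2075 K/W
Total R = ΔT/Q = 27/93.4 = 0.2891 K/W
R_plasterboard = R_total − R_other = 0.08157 K/W
k = L/(R·A) = 0.075/(0.08157×5.08)

k ≈ 0.181 W/(m·K)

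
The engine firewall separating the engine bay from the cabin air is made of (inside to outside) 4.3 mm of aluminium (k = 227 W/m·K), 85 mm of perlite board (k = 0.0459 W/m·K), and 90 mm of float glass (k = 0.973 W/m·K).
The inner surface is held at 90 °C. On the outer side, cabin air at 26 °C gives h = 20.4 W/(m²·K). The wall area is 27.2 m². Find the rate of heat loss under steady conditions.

Using the resistance-network approach (series):
R_aluminium = L/(kA) = 0.0043/(227×27.2) = 6.964×10^-7 K/W
R_perlite board = L/(kA) = 0.085/(0.0459×27.2) = 0.06808 K/W
R_float glass = L/(kA) = 0.09/(0.973×27.2) = 0.003401 K/W
R_outer film = 1/(h_o·A) = 1/(20.4×27.2) = 0.001802 K/W
R_total = 0.07329 K/W
Q = ΔT / R_total = 64 / 0.07329

Q ≈ 873 W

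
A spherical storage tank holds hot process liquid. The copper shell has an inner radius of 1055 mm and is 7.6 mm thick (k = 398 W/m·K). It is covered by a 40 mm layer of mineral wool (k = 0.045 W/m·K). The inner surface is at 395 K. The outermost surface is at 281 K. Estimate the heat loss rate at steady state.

Radial (spherical) resistances in series:
R_copper shell = (1/1.055 − 1/1.0626)/(4π×398) = 1.355×10^-6 K/W
R_mineral wool = (1/1.0626 − 1/1.1026)/(4π×0.045) = 0.06037 K/W
R_total = 0.06038 K/W
Q = ΔT/R_total = 114/0.06038

Q ≈ 1890 W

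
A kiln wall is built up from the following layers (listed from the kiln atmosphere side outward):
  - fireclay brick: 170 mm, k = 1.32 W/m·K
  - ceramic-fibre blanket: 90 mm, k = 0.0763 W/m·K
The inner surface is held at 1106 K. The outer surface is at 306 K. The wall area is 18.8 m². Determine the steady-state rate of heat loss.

Q ≈ 11500 W

Series thermal resistances:
R_fireclay brick = L/(kA) = 0.17/(1.32×18.8) = 0.00685 K/W
R_ceramic-fibre blanket = L/(kA) = 0.09/(0.0763×18.8) = 0.06274 K/W
R_total = 0.06959 K/W
Q = ΔT / R_total = 800 / 0.06959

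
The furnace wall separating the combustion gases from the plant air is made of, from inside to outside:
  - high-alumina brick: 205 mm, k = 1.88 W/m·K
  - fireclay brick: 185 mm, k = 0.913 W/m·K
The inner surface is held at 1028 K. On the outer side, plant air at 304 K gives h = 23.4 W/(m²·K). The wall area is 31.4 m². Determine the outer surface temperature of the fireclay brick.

T ≈ 391 K

Treating each layer as a thermal resistance in series:
R_high-alumina brick = L/(kA) = 0.205/(1.88×31.4) = 0.003473 K/W
R_fireclay brick = L/(kA) = 0.185/(0.913×31.4) = 0.006453 K/W
R_outer film = 1/(h_o·A) = 1/(23.4×31.4) = 0.001361 K/W
R_total = 0.01129 K/W;  Q = ΔT/R_total = 724/0.01129 = 64150 W
T_interface = T_inner − Q·ΣR(inner→interface) = 1028 − 64100×0.009926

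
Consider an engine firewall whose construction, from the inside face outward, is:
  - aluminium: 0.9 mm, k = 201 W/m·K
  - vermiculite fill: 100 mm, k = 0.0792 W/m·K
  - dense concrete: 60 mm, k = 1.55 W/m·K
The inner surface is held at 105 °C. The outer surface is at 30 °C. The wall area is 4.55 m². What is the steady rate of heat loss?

Thermal resistances in series:
R_aluminium = L/(kA) = 0.0009/(201×4.55) = 9.841×10^-7 K/W
R_vermiculite fill = L/(kA) = 0.1/(0.0792×4.55) = 0.2775 K/W
R_dense concrete = L/(kA) = 0.06/(1.55×4.55) = 0.008508 K/W
R_total = 0.286 K/W
Q = ΔT / R_total = 75 / 0.286

Q ≈ 262 W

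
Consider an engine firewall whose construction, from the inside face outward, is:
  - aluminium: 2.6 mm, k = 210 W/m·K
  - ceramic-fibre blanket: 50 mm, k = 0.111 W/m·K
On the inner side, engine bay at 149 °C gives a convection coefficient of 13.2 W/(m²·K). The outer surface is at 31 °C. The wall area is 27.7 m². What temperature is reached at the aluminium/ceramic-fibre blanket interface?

T ≈ 132 °C

Series thermal resistances:
R_inner film = 1/(h_i·A) = 1/(13.2×27.7) = 0.002735 K/W
R_aluminium = L/(kA) = 0.0026/(210×27.7) = 4.47×10^-7 K/W
R_ceramic-fibre blanket = L/(kA) = 0.05/(0.111×27.7) = 0.01626 K/W
R_total = 0.019 K/W;  Q = ΔT/R_total = 118/0.019 = 6211 W
T_interface = T_inner − Q·ΣR(inner→interface) = 149 − 6210×0.002735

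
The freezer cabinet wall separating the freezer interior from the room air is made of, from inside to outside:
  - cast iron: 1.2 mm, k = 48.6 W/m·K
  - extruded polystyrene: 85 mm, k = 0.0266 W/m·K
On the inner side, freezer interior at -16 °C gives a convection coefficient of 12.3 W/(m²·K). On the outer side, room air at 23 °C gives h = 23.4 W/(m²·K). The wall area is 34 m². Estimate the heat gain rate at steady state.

Q ≈ 399 W

Thermal resistances in series:
R_inner film = 1/(h_i·A) = 1/(12.3×34) = 0.002391 K/W
R_cast iron = L/(kA) = 0.0012/(48.6×34) = 7.262×10^-7 K/W
R_extruded polystyrene = L/(kA) = 0.085/(0.0266×34) = 0.09398 K/W
R_outer film = 1/(h_o·A) = 1/(23.4×34) = 0.001257 K/W
R_total = 0.09763 K/W
Q = ΔT / R_total = 39 / 0.09763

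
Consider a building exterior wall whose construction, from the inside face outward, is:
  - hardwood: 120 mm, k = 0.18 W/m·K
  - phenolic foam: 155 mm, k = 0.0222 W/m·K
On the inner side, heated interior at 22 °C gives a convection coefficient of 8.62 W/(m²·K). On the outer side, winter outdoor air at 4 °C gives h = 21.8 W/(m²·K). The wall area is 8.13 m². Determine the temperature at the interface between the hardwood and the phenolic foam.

Thermal resistances in series:
R_inner film = 1/(h_i·A) = 1/(8.62×8.13) = 0.01427 K/W
R_hardwood = L/(kA) = 0.12/(0.18×8.13) = 0.082 K/W
R_phenolic foam = L/(kA) = 0.155/(0.0222×8.13) = 0.8588 K/W
R_outer film = 1/(h_o·A) = 1/(21.8×8.13) = 0.005642 K/W
R_total = 0.9607 K/W;  Q = ΔT/R_total = 18/0.9607 = 18.74 W
T_interface = T_inner − Q·ΣR(inner→interface) = 22 − 18.7×0.09627

T ≈ 20.2 °C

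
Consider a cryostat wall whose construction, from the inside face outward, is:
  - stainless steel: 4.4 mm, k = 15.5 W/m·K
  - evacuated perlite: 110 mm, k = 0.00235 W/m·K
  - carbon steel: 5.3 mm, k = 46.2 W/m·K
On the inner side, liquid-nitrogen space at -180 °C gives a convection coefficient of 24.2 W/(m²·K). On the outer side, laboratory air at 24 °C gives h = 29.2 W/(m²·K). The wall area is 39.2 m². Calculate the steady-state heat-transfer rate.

Q ≈ 171 W

Model the wall as resistances in series:
R_inner film = 1/(h_i·A) = 1/(24.2×39.2) = 0.001054 K/W
R_stainless steel = L/(kA) = 0.0044/(15.5×39.2) = 7.242×10^-6 K/W
R_evacuated perlite = L/(kA) = 0.11/(0.00235×39.2) = 1.194 K/W
R_carbon steel = L/(kA) = 0.0053/(46.2×39.2) = 2.926×10^-6 K/W
R_outer film = 1/(h_o·A) = 1/(29.2×39.2) = 8.736×10^-4 K/W
R_total = 1.196 K/W
Q = ΔT / R_total = 204 / 1.196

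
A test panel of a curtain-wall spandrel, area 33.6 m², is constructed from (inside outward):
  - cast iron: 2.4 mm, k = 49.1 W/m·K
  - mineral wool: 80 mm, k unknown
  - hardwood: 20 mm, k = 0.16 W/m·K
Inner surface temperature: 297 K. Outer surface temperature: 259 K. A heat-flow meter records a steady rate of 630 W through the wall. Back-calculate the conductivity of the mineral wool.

k ≈ 0.0421 W/(m·K)

Series thermal resistances:
R_cast iron = L/(kA) = 0.0024/(49.1×33.6) = 1.455×10^-6 K/W
R_hardwood = L/(kA) = 0.02/(0.16×33.6) = 0.00372 K/W
Sum of known resistances R_other = 0.003722 K/W
Total R = ΔT/Q = 38/630 = 0.06032 K/W
R_mineral wool = R_total − R_other = 0.0566 K/W
k = L/(R·A) = 0.08/(0.0566×33.6)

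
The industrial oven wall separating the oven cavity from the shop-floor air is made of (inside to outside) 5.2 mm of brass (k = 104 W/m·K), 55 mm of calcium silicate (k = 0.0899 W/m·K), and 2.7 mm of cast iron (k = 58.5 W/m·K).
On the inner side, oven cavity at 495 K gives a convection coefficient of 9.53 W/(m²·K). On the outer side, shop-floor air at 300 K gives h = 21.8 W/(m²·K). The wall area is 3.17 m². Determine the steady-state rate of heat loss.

Model the wall as resistances in series:
R_inner film = 1/(h_i·A) = 1/(9.53×3.17) = 0.0331 K/W
R_brass = L/(kA) = 0.0052/(104×3.17) = 1.577×10^-5 K/W
R_calcium silicate = L/(kA) = 0.055/(0.0899×3.17) = 0.193 K/W
R_cast iron = L/(kA) = 0.0027/(58.5×3.17) = 1.456×10^-5 K/W
R_outer film = 1/(h_o·A) = 1/(21.8×3.17) = 0.01447 K/W
R_total = 0.2406 K/W
Q = ΔT / R_total = 195 / 0.2406

Q ≈ 810 W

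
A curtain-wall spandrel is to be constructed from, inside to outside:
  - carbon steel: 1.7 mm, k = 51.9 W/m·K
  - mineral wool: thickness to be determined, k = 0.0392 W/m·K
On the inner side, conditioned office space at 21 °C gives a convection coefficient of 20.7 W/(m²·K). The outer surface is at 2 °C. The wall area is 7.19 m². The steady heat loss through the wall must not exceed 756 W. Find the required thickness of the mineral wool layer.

L ≈ 5.19 mm

Using the resistance-network approach (series):
R_inner film = 1/(h_i·A) = 1/(20.7×7.19) = 0.006719 K/W
R_carbon steel = L/(kA) = 0.0017/(51.9×7.19) = 4.556×10^-6 K/W
Sum of the known resistances R_other = 0.006723 K/W
Required total resistance R_tot = ΔT/Q_allow = 19/756 = 0.02513 K/W
R_mineral wool = R_tot − R_other = 0.01841 K/W
L = R·k·A = 0.01841×0.0392×7.19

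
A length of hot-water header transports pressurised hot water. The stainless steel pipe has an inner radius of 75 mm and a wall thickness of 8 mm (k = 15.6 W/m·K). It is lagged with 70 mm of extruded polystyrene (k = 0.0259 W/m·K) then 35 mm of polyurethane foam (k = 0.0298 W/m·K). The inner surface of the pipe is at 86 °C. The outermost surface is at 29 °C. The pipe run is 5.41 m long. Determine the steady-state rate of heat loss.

Q ≈ 63.5 W

Treating each annulus and film as a series resistance:
R_stainless steel pipe wall = ln(83/75)/(2π×15.6×5.41) = 1.911×10^-4 K/W
R_extruded polystyrene = ln(153/83)/(2π×0.0259×5.41) = 0.6947 K/W
R_polyurethane foam = ln(188/153)/(2π×0.0298×5.41) = 0.2034 K/W
R_total = 0.8982 K/W
Q = ΔT/R_total = 57/0.8982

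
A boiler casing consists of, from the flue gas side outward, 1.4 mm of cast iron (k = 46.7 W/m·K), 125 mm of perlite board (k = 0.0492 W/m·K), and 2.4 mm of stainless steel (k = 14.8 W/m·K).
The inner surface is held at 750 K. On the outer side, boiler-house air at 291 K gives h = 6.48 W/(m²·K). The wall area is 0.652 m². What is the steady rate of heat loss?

Thermal resistances in series:
R_cast iron = L/(kA) = 0.0014/(46.7×0.652) = 4.598×10^-5 K/W
R_perlite board = L/(kA) = 0.125/(0.0492×0.652) = 3.897 K/W
R_stainless steel = L/(kA) = 0.0024/(14.8×0.652) = 2.487×10^-4 K/W
R_outer film = 1/(h_o·A) = 1/(6.48×0.652) = 0.2367 K/W
R_total = 4.134 K/W
Q = ΔT / R_total = 459 / 4.134

Q ≈ 111 W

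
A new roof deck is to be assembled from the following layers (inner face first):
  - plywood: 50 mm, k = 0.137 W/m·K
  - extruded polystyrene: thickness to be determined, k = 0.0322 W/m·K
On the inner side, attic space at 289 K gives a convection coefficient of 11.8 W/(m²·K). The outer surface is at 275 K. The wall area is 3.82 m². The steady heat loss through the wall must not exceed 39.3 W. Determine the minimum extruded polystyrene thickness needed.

Model the wall as resistances in series:
R_inner film = 1/(h_i·A) = 1/(11.8×3.82) = 0.02218 K/W
R_plywood = L/(kA) = 0.05/(0.137×3.82) = 0.09554 K/W
Sum of the known resistances R_other = 0.1177 K/W
Required total resistance R_tot = ΔT/Q_allow = 14/39.3 = 0.3562 K/W
R_extruded polystyrene = R_tot − R_other = 0.2385 K/W
L = R·k·A = 0.2385×0.0322×3.82

L ≈ 29.3 mm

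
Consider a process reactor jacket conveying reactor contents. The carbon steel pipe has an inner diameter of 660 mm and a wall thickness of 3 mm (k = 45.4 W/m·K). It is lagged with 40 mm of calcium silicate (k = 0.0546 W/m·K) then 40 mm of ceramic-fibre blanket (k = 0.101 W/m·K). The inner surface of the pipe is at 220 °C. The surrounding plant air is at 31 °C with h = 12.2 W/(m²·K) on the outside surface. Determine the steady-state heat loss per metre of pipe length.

q′ ≈ 362 W/m

Treating each annulus and film as a series resistance:
R_carbon steel pipe wall = ln(333/330)/(2π×45.4×1) = 3.173×10^-5 K/W
R_calcium silicate = ln(373/333)/(2π×0.0546×1) = 0.3307 K/W
R_ceramic-fibre blanket = ln(413/373)/(2π×0.101×1) = 0.1605 K/W
R_outer film = 1/(h_o·2πr_oL) = 1/(12.2×2π×0.413×1) = 0.03159 K/W
R_total = 0.5228 K/W
Q = ΔT/R_total = 189/0.5228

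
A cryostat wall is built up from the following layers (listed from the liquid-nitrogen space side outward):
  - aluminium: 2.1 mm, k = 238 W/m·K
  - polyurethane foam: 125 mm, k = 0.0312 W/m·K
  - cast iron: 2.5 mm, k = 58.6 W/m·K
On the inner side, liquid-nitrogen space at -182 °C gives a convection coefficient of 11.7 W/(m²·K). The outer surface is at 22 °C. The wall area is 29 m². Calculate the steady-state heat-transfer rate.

Thermal resistances in series:
R_inner film = 1/(h_i·A) = 1/(11.7×29) = 0.002947 K/W
R_aluminium = L/(kA) = 0.0021/(238×29) = 3.043×10^-7 K/W
R_polyurethane foam = L/(kA) = 0.125/(0.0312×29) = 0.1382 K/W
R_cast iron = L/(kA) = 0.0025/(58.6×29) = 1.471×10^-6 K/W
R_total = 0.1411 K/W
Q = ΔT / R_total = 204 / 0.1411

Q ≈ 1450 W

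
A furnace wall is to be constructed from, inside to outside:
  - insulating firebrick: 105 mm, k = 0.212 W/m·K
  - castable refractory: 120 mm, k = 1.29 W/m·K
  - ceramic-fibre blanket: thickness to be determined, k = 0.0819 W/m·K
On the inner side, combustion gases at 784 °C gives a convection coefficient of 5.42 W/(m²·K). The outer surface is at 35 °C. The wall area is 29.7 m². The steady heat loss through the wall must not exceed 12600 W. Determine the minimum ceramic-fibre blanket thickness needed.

Thermal resistances in series:
R_inner film = 1/(h_i·A) = 1/(5.42×29.7) = 0.006212 K/W
R_insulating firebrick = L/(kA) = 0.105/(0.212×29.7) = 0.01668 K/W
R_castable refractory = L/(kA) = 0.12/(1.29×29.7) = 0.003132 K/W
Sum of the known resistances R_other = 0.02602 K/W
Required total resistance R_tot = ΔT/Q_allow = 749/12600 = 0.05944 K/W
R_ceramic-fibre blanket = R_tot − R_other = 0.03342 K/W
L = R·k·A = 0.03342×0.0819×29.7

L ≈ 81.3 mm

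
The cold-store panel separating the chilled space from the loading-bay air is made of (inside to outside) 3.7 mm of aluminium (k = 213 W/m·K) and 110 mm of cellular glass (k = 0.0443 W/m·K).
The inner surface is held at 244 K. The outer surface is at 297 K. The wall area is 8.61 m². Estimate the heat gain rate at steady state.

Q ≈ 184 W

Thermal resistances in series:
R_aluminium = L/(kA) = 0.0037/(213×8.61) = 2.018×10^-6 K/W
R_cellular glass = L/(kA) = 0.11/(0.0443×8.61) = 0.2884 K/W
R_total = 0.2884 K/W
Q = ΔT / R_total = 53 / 0.2884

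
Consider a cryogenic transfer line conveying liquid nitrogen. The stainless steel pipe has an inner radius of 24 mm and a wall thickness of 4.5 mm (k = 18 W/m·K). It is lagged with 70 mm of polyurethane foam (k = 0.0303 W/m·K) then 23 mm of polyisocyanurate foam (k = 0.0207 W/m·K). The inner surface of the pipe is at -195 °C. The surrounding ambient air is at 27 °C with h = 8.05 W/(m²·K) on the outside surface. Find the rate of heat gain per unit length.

Treating each annulus and film as a series resistance:
R_stainless steel pipe wall = ln(28.5/24)/(2π×18×1) = 0.001519 K/W
R_polyurethane foam = ln(98.5/28.5)/(2π×0.0303×1) = 6.514 K/W
R_polyisocyanurate foam = ln(121.5/98.5)/(2π×0.0207×1) = 1.614 K/W
R_outer film = 1/(h_o·2πr_oL) = 1/(8.05×2π×0.1215×1) = 0.1627 K/W
R_total = 8.292 K/W
Q = ΔT/R_total = 222/8.292

q′ ≈ 26.8 W/m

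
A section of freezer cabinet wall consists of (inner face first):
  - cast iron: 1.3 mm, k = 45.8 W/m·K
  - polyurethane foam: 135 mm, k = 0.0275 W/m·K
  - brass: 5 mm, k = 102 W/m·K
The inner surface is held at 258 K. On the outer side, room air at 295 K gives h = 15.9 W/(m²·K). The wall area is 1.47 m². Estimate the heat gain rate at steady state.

Q ≈ 10.9 W

Thermal resistances in series:
R_cast iron = L/(kA) = 0.0013/(45.8×1.47) = 1.931×10^-5 K/W
R_polyurethane foam = L/(kA) = 0.135/(0.0275×1.47) = 3.34 K/W
R_brass = L/(kA) = 0.005/(102×1.47) = 3.335×10^-5 K/W
R_outer film = 1/(h_o·A) = 1/(15.9×1.47) = 0.04278 K/W
R_total = 3.382 K/W
Q = ΔT / R_total = 37 / 3.382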